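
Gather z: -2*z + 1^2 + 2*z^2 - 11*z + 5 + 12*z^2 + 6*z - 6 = 14*z^2 - 7*z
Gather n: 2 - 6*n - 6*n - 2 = -12*n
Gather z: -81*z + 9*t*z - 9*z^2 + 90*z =-9*z^2 + z*(9*t + 9)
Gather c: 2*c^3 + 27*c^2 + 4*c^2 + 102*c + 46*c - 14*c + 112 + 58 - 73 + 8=2*c^3 + 31*c^2 + 134*c + 105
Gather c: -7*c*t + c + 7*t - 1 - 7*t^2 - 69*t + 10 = c*(1 - 7*t) - 7*t^2 - 62*t + 9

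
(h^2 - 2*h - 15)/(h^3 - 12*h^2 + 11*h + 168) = (h - 5)/(h^2 - 15*h + 56)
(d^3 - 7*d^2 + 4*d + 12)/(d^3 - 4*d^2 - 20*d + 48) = (d + 1)/(d + 4)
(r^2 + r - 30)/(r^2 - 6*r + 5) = (r + 6)/(r - 1)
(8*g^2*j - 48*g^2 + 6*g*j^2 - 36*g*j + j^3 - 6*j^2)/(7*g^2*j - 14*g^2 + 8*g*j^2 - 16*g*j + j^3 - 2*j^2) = (8*g^2*j - 48*g^2 + 6*g*j^2 - 36*g*j + j^3 - 6*j^2)/(7*g^2*j - 14*g^2 + 8*g*j^2 - 16*g*j + j^3 - 2*j^2)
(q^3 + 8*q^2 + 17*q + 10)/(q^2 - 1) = (q^2 + 7*q + 10)/(q - 1)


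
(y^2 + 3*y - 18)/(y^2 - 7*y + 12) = (y + 6)/(y - 4)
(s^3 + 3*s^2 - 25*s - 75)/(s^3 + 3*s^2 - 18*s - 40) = (s^2 - 2*s - 15)/(s^2 - 2*s - 8)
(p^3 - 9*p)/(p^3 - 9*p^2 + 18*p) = (p + 3)/(p - 6)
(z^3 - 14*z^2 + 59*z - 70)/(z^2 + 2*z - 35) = (z^2 - 9*z + 14)/(z + 7)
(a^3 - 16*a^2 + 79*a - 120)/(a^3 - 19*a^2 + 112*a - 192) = (a - 5)/(a - 8)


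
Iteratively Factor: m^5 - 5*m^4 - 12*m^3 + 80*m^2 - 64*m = (m - 4)*(m^4 - m^3 - 16*m^2 + 16*m) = (m - 4)*(m - 1)*(m^3 - 16*m) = (m - 4)*(m - 1)*(m + 4)*(m^2 - 4*m) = m*(m - 4)*(m - 1)*(m + 4)*(m - 4)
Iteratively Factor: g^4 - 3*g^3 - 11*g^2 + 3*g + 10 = (g + 2)*(g^3 - 5*g^2 - g + 5) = (g + 1)*(g + 2)*(g^2 - 6*g + 5) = (g - 5)*(g + 1)*(g + 2)*(g - 1)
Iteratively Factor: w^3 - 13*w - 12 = (w - 4)*(w^2 + 4*w + 3) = (w - 4)*(w + 3)*(w + 1)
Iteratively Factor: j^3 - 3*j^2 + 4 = (j + 1)*(j^2 - 4*j + 4) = (j - 2)*(j + 1)*(j - 2)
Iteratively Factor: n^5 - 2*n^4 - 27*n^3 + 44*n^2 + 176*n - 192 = (n - 4)*(n^4 + 2*n^3 - 19*n^2 - 32*n + 48) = (n - 4)^2*(n^3 + 6*n^2 + 5*n - 12) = (n - 4)^2*(n - 1)*(n^2 + 7*n + 12) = (n - 4)^2*(n - 1)*(n + 3)*(n + 4)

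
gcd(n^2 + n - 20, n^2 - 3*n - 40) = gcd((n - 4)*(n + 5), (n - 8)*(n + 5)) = n + 5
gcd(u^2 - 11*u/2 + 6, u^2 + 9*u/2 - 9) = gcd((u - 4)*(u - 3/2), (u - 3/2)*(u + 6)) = u - 3/2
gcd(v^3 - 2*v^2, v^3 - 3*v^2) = v^2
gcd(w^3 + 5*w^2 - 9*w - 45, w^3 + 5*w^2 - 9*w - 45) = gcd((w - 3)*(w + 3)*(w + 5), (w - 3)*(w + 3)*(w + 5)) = w^3 + 5*w^2 - 9*w - 45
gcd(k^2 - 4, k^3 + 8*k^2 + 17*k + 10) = k + 2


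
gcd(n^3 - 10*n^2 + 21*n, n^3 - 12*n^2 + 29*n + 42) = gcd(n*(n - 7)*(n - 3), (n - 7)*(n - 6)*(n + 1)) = n - 7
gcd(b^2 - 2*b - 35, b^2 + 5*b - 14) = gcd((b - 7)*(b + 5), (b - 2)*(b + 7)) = 1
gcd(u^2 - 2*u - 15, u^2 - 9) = u + 3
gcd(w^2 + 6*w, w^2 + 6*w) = w^2 + 6*w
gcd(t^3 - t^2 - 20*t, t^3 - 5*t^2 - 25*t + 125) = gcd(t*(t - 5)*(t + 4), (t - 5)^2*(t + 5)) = t - 5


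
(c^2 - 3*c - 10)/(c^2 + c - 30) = (c + 2)/(c + 6)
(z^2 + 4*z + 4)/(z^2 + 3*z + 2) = (z + 2)/(z + 1)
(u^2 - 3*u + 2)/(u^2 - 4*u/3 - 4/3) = 3*(u - 1)/(3*u + 2)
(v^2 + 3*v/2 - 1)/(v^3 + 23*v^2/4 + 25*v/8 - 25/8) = 4*(v + 2)/(4*v^2 + 25*v + 25)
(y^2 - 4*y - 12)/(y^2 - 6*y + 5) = (y^2 - 4*y - 12)/(y^2 - 6*y + 5)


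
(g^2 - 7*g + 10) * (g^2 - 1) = g^4 - 7*g^3 + 9*g^2 + 7*g - 10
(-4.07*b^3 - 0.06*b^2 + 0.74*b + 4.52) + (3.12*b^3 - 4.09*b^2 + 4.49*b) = -0.95*b^3 - 4.15*b^2 + 5.23*b + 4.52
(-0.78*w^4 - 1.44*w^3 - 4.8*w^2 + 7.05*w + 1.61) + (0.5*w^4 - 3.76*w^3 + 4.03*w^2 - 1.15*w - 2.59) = -0.28*w^4 - 5.2*w^3 - 0.77*w^2 + 5.9*w - 0.98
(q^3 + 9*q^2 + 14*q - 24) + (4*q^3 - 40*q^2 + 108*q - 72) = 5*q^3 - 31*q^2 + 122*q - 96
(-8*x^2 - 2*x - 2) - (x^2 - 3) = -9*x^2 - 2*x + 1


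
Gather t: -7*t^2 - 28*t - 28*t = -7*t^2 - 56*t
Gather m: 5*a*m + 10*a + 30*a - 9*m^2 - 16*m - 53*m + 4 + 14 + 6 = 40*a - 9*m^2 + m*(5*a - 69) + 24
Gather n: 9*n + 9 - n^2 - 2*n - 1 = -n^2 + 7*n + 8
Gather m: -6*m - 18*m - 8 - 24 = -24*m - 32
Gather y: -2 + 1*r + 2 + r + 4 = 2*r + 4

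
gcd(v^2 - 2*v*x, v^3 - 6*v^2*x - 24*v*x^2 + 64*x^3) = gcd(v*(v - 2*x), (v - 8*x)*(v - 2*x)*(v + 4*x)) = -v + 2*x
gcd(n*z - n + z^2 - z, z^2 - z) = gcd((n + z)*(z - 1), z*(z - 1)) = z - 1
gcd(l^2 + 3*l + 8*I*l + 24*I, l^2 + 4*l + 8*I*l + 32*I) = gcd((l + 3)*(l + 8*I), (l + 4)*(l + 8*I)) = l + 8*I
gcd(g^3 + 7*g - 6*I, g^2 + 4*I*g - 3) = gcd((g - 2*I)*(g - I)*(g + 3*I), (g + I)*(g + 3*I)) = g + 3*I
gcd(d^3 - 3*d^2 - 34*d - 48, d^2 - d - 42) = 1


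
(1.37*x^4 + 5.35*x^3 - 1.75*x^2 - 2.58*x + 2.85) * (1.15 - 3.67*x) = -5.0279*x^5 - 18.059*x^4 + 12.575*x^3 + 7.4561*x^2 - 13.4265*x + 3.2775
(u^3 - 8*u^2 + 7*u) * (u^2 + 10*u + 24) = u^5 + 2*u^4 - 49*u^3 - 122*u^2 + 168*u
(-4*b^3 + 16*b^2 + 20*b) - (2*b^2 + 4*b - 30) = -4*b^3 + 14*b^2 + 16*b + 30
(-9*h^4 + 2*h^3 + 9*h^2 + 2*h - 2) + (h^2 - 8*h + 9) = -9*h^4 + 2*h^3 + 10*h^2 - 6*h + 7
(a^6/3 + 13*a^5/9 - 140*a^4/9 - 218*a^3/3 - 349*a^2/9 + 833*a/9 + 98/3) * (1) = a^6/3 + 13*a^5/9 - 140*a^4/9 - 218*a^3/3 - 349*a^2/9 + 833*a/9 + 98/3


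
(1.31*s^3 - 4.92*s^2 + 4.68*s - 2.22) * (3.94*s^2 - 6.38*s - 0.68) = 5.1614*s^5 - 27.7426*s^4 + 48.938*s^3 - 35.2596*s^2 + 10.9812*s + 1.5096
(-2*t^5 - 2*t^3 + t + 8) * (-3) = 6*t^5 + 6*t^3 - 3*t - 24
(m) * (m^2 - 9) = m^3 - 9*m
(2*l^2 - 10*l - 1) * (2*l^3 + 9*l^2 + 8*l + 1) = 4*l^5 - 2*l^4 - 76*l^3 - 87*l^2 - 18*l - 1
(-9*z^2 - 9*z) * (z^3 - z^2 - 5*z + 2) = -9*z^5 + 54*z^3 + 27*z^2 - 18*z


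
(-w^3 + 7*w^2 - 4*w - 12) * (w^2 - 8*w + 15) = -w^5 + 15*w^4 - 75*w^3 + 125*w^2 + 36*w - 180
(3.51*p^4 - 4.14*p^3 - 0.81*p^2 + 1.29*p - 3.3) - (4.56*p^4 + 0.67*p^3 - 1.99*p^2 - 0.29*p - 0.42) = -1.05*p^4 - 4.81*p^3 + 1.18*p^2 + 1.58*p - 2.88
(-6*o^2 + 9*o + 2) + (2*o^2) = -4*o^2 + 9*o + 2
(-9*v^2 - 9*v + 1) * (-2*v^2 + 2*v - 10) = 18*v^4 + 70*v^2 + 92*v - 10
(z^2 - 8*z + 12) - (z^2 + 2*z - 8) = 20 - 10*z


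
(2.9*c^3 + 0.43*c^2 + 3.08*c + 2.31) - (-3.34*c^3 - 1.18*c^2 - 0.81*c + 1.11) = 6.24*c^3 + 1.61*c^2 + 3.89*c + 1.2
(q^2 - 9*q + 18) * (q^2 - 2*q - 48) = q^4 - 11*q^3 - 12*q^2 + 396*q - 864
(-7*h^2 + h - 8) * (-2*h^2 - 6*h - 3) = 14*h^4 + 40*h^3 + 31*h^2 + 45*h + 24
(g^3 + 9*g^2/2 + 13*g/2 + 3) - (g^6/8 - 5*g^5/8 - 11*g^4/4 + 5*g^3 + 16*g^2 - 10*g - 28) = -g^6/8 + 5*g^5/8 + 11*g^4/4 - 4*g^3 - 23*g^2/2 + 33*g/2 + 31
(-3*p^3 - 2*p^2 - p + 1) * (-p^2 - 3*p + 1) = 3*p^5 + 11*p^4 + 4*p^3 - 4*p + 1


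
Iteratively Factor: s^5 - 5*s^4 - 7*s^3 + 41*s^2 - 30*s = (s + 3)*(s^4 - 8*s^3 + 17*s^2 - 10*s) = s*(s + 3)*(s^3 - 8*s^2 + 17*s - 10) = s*(s - 1)*(s + 3)*(s^2 - 7*s + 10) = s*(s - 2)*(s - 1)*(s + 3)*(s - 5)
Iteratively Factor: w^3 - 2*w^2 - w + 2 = (w - 2)*(w^2 - 1) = (w - 2)*(w - 1)*(w + 1)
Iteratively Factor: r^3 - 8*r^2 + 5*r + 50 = (r - 5)*(r^2 - 3*r - 10) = (r - 5)*(r + 2)*(r - 5)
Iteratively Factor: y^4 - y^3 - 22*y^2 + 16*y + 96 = (y + 4)*(y^3 - 5*y^2 - 2*y + 24) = (y + 2)*(y + 4)*(y^2 - 7*y + 12) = (y - 3)*(y + 2)*(y + 4)*(y - 4)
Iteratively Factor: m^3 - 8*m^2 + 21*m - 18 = (m - 3)*(m^2 - 5*m + 6) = (m - 3)^2*(m - 2)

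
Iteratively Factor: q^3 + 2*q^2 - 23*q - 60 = (q - 5)*(q^2 + 7*q + 12) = (q - 5)*(q + 3)*(q + 4)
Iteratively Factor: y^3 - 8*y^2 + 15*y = (y)*(y^2 - 8*y + 15) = y*(y - 3)*(y - 5)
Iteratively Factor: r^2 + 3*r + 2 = (r + 1)*(r + 2)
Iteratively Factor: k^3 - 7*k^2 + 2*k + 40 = (k + 2)*(k^2 - 9*k + 20) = (k - 5)*(k + 2)*(k - 4)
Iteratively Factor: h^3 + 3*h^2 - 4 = (h + 2)*(h^2 + h - 2) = (h + 2)^2*(h - 1)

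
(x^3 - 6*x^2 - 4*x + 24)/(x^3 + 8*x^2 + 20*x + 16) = (x^2 - 8*x + 12)/(x^2 + 6*x + 8)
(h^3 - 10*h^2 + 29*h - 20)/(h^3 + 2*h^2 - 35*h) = (h^2 - 5*h + 4)/(h*(h + 7))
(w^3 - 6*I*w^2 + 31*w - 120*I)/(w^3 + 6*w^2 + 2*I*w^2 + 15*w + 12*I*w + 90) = (w - 8*I)/(w + 6)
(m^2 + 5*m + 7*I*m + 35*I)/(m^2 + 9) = (m^2 + m*(5 + 7*I) + 35*I)/(m^2 + 9)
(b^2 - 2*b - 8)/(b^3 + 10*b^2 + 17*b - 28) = (b^2 - 2*b - 8)/(b^3 + 10*b^2 + 17*b - 28)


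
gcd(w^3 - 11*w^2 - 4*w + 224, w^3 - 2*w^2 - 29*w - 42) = w - 7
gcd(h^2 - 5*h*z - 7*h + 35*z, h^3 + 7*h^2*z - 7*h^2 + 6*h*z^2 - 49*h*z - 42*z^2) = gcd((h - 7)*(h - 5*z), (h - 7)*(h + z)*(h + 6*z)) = h - 7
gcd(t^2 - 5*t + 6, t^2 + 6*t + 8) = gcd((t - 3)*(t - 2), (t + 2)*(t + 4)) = 1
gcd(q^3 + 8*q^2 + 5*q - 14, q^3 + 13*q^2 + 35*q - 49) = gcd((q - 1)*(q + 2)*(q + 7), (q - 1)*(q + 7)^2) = q^2 + 6*q - 7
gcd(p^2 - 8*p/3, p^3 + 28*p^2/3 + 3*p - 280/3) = p - 8/3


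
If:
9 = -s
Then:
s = -9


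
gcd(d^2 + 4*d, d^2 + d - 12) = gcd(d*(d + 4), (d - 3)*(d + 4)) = d + 4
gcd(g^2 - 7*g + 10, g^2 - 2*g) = g - 2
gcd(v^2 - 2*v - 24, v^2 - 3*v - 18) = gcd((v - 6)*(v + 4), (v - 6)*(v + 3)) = v - 6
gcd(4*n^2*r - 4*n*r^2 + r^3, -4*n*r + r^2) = r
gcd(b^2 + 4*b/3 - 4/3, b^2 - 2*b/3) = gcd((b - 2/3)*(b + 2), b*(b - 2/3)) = b - 2/3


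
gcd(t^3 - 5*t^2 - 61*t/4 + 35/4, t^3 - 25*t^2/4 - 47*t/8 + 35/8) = t^2 - 15*t/2 + 7/2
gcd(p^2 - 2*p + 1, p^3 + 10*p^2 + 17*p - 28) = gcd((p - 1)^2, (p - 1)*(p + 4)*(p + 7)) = p - 1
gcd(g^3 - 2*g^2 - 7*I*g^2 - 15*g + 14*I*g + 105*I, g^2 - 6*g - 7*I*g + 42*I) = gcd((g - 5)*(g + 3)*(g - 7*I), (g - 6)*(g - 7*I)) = g - 7*I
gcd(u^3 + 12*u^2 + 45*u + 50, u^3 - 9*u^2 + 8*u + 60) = u + 2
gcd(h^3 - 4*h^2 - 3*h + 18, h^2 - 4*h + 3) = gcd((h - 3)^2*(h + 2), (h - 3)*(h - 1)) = h - 3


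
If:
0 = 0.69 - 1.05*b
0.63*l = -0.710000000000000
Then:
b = 0.66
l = -1.13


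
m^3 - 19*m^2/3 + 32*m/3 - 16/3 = (m - 4)*(m - 4/3)*(m - 1)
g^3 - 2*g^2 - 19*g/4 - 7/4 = (g - 7/2)*(g + 1/2)*(g + 1)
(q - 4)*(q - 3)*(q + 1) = q^3 - 6*q^2 + 5*q + 12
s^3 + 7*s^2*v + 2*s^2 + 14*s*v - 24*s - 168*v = (s - 4)*(s + 6)*(s + 7*v)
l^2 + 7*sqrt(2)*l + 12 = (l + sqrt(2))*(l + 6*sqrt(2))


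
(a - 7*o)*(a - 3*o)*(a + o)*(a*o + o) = a^4*o - 9*a^3*o^2 + a^3*o + 11*a^2*o^3 - 9*a^2*o^2 + 21*a*o^4 + 11*a*o^3 + 21*o^4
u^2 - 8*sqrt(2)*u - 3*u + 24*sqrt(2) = (u - 3)*(u - 8*sqrt(2))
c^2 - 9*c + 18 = (c - 6)*(c - 3)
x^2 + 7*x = x*(x + 7)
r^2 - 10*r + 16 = (r - 8)*(r - 2)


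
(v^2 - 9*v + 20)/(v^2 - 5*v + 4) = (v - 5)/(v - 1)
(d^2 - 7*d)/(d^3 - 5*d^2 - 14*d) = 1/(d + 2)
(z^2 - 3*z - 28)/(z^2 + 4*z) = (z - 7)/z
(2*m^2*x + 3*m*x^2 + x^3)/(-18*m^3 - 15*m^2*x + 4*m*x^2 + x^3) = x*(2*m + x)/(-18*m^2 + 3*m*x + x^2)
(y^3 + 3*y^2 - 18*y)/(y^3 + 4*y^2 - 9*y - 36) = y*(y + 6)/(y^2 + 7*y + 12)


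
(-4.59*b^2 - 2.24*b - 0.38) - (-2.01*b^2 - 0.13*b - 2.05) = -2.58*b^2 - 2.11*b + 1.67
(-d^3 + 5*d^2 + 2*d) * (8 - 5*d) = 5*d^4 - 33*d^3 + 30*d^2 + 16*d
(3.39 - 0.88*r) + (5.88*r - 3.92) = 5.0*r - 0.53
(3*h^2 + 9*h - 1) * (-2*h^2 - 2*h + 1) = -6*h^4 - 24*h^3 - 13*h^2 + 11*h - 1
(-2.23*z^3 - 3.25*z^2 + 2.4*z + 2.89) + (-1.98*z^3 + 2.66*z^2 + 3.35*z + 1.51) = -4.21*z^3 - 0.59*z^2 + 5.75*z + 4.4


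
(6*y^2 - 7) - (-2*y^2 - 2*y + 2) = 8*y^2 + 2*y - 9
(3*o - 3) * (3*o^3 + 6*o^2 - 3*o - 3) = 9*o^4 + 9*o^3 - 27*o^2 + 9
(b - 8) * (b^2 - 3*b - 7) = b^3 - 11*b^2 + 17*b + 56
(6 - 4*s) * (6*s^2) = -24*s^3 + 36*s^2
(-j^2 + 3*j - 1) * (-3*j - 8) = 3*j^3 - j^2 - 21*j + 8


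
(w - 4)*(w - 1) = w^2 - 5*w + 4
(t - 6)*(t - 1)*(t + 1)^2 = t^4 - 5*t^3 - 7*t^2 + 5*t + 6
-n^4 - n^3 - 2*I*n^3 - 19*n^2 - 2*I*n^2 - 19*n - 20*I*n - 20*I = (n - 4*I)*(n + 5*I)*(-I*n + 1)*(-I*n - I)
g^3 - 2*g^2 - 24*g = g*(g - 6)*(g + 4)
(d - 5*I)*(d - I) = d^2 - 6*I*d - 5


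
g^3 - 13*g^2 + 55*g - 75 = (g - 5)^2*(g - 3)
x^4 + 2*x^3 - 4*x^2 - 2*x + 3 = (x - 1)^2*(x + 1)*(x + 3)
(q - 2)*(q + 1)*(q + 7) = q^3 + 6*q^2 - 9*q - 14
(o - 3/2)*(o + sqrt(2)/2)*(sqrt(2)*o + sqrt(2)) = sqrt(2)*o^3 - sqrt(2)*o^2/2 + o^2 - 3*sqrt(2)*o/2 - o/2 - 3/2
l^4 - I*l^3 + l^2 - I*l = l*(l - I)^2*(l + I)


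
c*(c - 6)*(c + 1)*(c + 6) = c^4 + c^3 - 36*c^2 - 36*c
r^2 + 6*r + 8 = (r + 2)*(r + 4)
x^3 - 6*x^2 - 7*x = x*(x - 7)*(x + 1)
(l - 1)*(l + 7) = l^2 + 6*l - 7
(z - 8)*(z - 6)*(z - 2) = z^3 - 16*z^2 + 76*z - 96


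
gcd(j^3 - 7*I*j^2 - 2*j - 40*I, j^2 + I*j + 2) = j + 2*I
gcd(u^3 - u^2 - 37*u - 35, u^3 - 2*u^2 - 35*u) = u^2 - 2*u - 35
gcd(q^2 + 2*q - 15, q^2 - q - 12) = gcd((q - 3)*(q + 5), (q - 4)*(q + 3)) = 1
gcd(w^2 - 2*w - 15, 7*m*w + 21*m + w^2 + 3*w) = w + 3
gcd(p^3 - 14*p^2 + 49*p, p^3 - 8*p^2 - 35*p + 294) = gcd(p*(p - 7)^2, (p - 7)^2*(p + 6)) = p^2 - 14*p + 49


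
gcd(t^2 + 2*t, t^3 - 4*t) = t^2 + 2*t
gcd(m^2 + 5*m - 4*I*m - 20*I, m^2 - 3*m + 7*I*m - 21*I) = 1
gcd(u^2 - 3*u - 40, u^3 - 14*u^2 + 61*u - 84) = 1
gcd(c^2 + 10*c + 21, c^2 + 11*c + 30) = 1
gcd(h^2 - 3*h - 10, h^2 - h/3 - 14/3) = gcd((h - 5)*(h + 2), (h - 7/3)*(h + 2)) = h + 2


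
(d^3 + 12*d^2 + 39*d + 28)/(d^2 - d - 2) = (d^2 + 11*d + 28)/(d - 2)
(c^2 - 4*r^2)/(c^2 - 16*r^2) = (c^2 - 4*r^2)/(c^2 - 16*r^2)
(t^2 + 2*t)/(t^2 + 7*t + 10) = t/(t + 5)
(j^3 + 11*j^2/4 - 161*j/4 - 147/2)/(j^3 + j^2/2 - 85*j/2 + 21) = (4*j + 7)/(2*(2*j - 1))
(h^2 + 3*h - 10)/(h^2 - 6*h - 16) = (-h^2 - 3*h + 10)/(-h^2 + 6*h + 16)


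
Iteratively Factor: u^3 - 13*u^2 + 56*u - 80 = (u - 4)*(u^2 - 9*u + 20) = (u - 4)^2*(u - 5)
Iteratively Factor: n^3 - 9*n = (n - 3)*(n^2 + 3*n) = (n - 3)*(n + 3)*(n)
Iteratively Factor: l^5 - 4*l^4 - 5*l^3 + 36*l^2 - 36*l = (l - 2)*(l^4 - 2*l^3 - 9*l^2 + 18*l) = (l - 2)^2*(l^3 - 9*l) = (l - 3)*(l - 2)^2*(l^2 + 3*l) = (l - 3)*(l - 2)^2*(l + 3)*(l)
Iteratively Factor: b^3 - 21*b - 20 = (b + 4)*(b^2 - 4*b - 5) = (b + 1)*(b + 4)*(b - 5)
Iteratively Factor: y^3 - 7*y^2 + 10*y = (y - 5)*(y^2 - 2*y) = (y - 5)*(y - 2)*(y)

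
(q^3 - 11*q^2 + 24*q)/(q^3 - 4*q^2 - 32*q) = (q - 3)/(q + 4)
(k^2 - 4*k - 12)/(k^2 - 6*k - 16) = (k - 6)/(k - 8)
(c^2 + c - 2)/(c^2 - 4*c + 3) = (c + 2)/(c - 3)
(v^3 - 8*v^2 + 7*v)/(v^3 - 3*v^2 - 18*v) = (-v^2 + 8*v - 7)/(-v^2 + 3*v + 18)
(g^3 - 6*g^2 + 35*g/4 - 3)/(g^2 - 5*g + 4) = (g^2 - 2*g + 3/4)/(g - 1)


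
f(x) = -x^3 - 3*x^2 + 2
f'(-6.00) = -72.00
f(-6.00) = 110.00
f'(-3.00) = -9.00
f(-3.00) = 2.00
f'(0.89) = -7.72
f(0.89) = -1.08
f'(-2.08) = -0.50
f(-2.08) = -1.98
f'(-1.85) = 0.83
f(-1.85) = -1.94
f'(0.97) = -8.64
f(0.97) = -1.74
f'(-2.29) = -1.99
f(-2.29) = -1.72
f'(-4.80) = -40.32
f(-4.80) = 43.47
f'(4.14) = -76.26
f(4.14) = -120.38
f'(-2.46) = -3.39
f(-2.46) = -1.27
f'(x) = -3*x^2 - 6*x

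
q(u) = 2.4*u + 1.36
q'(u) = 2.40000000000000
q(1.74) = 5.54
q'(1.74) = 2.40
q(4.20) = 11.44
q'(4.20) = 2.40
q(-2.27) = -4.09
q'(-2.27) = 2.40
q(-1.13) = -1.35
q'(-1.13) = 2.40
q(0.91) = 3.54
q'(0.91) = 2.40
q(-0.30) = 0.64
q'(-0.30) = 2.40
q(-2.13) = -3.75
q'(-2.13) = 2.40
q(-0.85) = -0.68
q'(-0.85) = 2.40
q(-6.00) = -13.04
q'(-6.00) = 2.40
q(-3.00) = -5.84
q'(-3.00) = 2.40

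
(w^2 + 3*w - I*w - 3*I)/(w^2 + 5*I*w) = (w^2 + w*(3 - I) - 3*I)/(w*(w + 5*I))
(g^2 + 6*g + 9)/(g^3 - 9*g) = (g + 3)/(g*(g - 3))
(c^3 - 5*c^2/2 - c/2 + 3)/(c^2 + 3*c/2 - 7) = (2*c^2 - c - 3)/(2*c + 7)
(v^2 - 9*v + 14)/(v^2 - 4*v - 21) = (v - 2)/(v + 3)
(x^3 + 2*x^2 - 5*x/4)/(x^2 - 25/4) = x*(2*x - 1)/(2*x - 5)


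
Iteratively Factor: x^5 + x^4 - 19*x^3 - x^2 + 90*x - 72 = (x + 3)*(x^4 - 2*x^3 - 13*x^2 + 38*x - 24) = (x - 2)*(x + 3)*(x^3 - 13*x + 12) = (x - 3)*(x - 2)*(x + 3)*(x^2 + 3*x - 4) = (x - 3)*(x - 2)*(x + 3)*(x + 4)*(x - 1)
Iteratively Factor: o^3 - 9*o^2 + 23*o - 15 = (o - 1)*(o^2 - 8*o + 15) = (o - 5)*(o - 1)*(o - 3)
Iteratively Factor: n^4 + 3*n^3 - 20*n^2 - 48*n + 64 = (n + 4)*(n^3 - n^2 - 16*n + 16) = (n - 1)*(n + 4)*(n^2 - 16) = (n - 1)*(n + 4)^2*(n - 4)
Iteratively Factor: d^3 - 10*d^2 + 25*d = (d - 5)*(d^2 - 5*d) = (d - 5)^2*(d)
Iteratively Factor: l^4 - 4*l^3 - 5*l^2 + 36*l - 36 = (l - 2)*(l^3 - 2*l^2 - 9*l + 18) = (l - 2)^2*(l^2 - 9) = (l - 3)*(l - 2)^2*(l + 3)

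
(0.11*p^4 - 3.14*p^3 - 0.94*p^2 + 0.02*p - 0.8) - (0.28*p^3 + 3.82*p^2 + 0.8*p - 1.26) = 0.11*p^4 - 3.42*p^3 - 4.76*p^2 - 0.78*p + 0.46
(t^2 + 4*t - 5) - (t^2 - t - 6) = 5*t + 1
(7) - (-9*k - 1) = 9*k + 8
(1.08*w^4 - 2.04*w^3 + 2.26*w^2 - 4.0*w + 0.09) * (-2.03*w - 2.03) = -2.1924*w^5 + 1.9488*w^4 - 0.446599999999999*w^3 + 3.5322*w^2 + 7.9373*w - 0.1827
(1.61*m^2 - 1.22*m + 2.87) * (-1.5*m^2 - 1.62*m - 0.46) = -2.415*m^4 - 0.7782*m^3 - 3.0692*m^2 - 4.0882*m - 1.3202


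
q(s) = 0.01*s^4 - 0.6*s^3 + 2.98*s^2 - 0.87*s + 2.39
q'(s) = 0.04*s^3 - 1.8*s^2 + 5.96*s - 0.87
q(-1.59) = 13.78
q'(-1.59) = -15.06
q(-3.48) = 68.26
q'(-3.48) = -45.10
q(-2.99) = 48.47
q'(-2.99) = -35.85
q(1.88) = 7.43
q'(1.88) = 4.24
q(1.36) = 5.24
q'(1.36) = 4.01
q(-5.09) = 169.86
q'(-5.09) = -83.12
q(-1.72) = 15.84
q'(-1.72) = -16.65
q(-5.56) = 212.03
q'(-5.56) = -96.53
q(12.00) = -408.37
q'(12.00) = -119.43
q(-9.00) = 754.61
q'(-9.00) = -229.47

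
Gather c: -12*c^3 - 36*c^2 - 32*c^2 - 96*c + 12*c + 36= -12*c^3 - 68*c^2 - 84*c + 36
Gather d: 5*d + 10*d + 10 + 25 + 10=15*d + 45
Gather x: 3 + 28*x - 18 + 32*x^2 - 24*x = 32*x^2 + 4*x - 15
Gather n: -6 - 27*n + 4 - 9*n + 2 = -36*n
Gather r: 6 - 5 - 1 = 0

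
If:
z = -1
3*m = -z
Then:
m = 1/3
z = -1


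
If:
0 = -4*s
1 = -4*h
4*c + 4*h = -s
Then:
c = 1/4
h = -1/4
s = 0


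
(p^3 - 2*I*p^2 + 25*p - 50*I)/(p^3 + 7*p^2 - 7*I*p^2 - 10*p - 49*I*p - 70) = (p + 5*I)/(p + 7)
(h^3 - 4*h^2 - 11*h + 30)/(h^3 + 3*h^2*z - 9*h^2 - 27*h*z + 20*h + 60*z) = (h^2 + h - 6)/(h^2 + 3*h*z - 4*h - 12*z)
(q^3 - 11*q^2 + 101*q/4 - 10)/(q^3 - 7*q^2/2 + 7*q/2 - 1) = (q^2 - 21*q/2 + 20)/(q^2 - 3*q + 2)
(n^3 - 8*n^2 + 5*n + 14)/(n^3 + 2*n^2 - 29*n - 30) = (n^2 - 9*n + 14)/(n^2 + n - 30)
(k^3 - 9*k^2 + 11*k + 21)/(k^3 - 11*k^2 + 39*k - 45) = (k^2 - 6*k - 7)/(k^2 - 8*k + 15)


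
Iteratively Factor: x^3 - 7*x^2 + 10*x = (x - 5)*(x^2 - 2*x) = (x - 5)*(x - 2)*(x)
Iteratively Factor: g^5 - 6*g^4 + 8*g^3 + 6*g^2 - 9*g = (g)*(g^4 - 6*g^3 + 8*g^2 + 6*g - 9) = g*(g - 3)*(g^3 - 3*g^2 - g + 3) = g*(g - 3)*(g + 1)*(g^2 - 4*g + 3) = g*(g - 3)^2*(g + 1)*(g - 1)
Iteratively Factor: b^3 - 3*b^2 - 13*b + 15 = (b + 3)*(b^2 - 6*b + 5) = (b - 5)*(b + 3)*(b - 1)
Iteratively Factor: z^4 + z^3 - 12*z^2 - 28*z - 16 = (z - 4)*(z^3 + 5*z^2 + 8*z + 4) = (z - 4)*(z + 1)*(z^2 + 4*z + 4) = (z - 4)*(z + 1)*(z + 2)*(z + 2)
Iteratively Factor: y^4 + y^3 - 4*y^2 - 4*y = (y - 2)*(y^3 + 3*y^2 + 2*y) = (y - 2)*(y + 1)*(y^2 + 2*y) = y*(y - 2)*(y + 1)*(y + 2)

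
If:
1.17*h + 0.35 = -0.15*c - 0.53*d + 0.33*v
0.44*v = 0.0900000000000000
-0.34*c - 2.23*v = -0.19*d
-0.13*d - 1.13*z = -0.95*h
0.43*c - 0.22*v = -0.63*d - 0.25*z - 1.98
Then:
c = -2.37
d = -1.84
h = 0.89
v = 0.20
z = 0.96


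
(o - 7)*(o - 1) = o^2 - 8*o + 7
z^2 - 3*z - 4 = (z - 4)*(z + 1)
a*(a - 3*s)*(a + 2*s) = a^3 - a^2*s - 6*a*s^2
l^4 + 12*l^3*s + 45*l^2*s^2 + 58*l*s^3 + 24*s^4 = (l + s)^2*(l + 4*s)*(l + 6*s)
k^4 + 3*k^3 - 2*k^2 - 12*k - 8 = (k - 2)*(k + 1)*(k + 2)^2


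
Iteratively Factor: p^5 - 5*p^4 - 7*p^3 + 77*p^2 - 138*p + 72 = (p + 4)*(p^4 - 9*p^3 + 29*p^2 - 39*p + 18) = (p - 3)*(p + 4)*(p^3 - 6*p^2 + 11*p - 6) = (p - 3)*(p - 1)*(p + 4)*(p^2 - 5*p + 6) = (p - 3)^2*(p - 1)*(p + 4)*(p - 2)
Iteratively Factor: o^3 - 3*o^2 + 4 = (o - 2)*(o^2 - o - 2) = (o - 2)^2*(o + 1)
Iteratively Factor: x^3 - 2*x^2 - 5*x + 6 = (x - 3)*(x^2 + x - 2) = (x - 3)*(x + 2)*(x - 1)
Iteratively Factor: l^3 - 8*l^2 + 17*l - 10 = (l - 1)*(l^2 - 7*l + 10) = (l - 2)*(l - 1)*(l - 5)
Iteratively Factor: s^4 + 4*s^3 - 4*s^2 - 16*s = (s - 2)*(s^3 + 6*s^2 + 8*s) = (s - 2)*(s + 4)*(s^2 + 2*s) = (s - 2)*(s + 2)*(s + 4)*(s)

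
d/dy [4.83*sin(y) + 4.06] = 4.83*cos(y)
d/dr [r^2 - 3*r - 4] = 2*r - 3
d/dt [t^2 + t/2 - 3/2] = 2*t + 1/2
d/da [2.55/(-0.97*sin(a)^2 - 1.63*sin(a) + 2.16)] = (4.947*sin(a) + 4.1565)*cos(a)/(0.97*sin(a)^2 + 1.63*sin(a) - 2.16)^2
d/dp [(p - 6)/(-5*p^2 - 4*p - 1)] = 5*(p^2 - 12*p - 5)/(25*p^4 + 40*p^3 + 26*p^2 + 8*p + 1)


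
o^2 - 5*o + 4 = (o - 4)*(o - 1)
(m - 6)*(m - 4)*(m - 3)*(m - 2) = m^4 - 15*m^3 + 80*m^2 - 180*m + 144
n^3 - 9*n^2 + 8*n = n*(n - 8)*(n - 1)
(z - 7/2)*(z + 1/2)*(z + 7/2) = z^3 + z^2/2 - 49*z/4 - 49/8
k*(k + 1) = k^2 + k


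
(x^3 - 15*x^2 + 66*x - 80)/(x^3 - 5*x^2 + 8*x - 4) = (x^2 - 13*x + 40)/(x^2 - 3*x + 2)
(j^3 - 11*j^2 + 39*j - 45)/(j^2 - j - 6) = (j^2 - 8*j + 15)/(j + 2)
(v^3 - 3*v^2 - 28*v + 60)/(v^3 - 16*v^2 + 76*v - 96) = (v + 5)/(v - 8)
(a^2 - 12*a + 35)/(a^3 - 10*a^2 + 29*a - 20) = (a - 7)/(a^2 - 5*a + 4)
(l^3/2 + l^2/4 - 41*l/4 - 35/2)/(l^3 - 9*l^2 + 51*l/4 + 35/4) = (2*l^3 + l^2 - 41*l - 70)/(4*l^3 - 36*l^2 + 51*l + 35)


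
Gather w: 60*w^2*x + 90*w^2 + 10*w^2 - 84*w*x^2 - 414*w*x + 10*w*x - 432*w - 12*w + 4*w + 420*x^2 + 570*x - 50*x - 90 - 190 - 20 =w^2*(60*x + 100) + w*(-84*x^2 - 404*x - 440) + 420*x^2 + 520*x - 300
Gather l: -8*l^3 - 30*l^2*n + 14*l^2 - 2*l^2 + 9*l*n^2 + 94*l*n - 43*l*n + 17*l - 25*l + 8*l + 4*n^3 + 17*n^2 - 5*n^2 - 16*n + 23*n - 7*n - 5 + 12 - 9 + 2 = -8*l^3 + l^2*(12 - 30*n) + l*(9*n^2 + 51*n) + 4*n^3 + 12*n^2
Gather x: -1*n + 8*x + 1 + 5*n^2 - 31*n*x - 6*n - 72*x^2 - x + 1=5*n^2 - 7*n - 72*x^2 + x*(7 - 31*n) + 2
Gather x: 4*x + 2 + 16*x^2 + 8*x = 16*x^2 + 12*x + 2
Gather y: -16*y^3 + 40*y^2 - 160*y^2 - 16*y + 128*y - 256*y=-16*y^3 - 120*y^2 - 144*y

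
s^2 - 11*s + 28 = (s - 7)*(s - 4)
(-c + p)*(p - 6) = -c*p + 6*c + p^2 - 6*p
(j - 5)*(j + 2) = j^2 - 3*j - 10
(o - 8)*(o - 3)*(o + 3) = o^3 - 8*o^2 - 9*o + 72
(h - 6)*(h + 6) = h^2 - 36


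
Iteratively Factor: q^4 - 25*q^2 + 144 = (q - 4)*(q^3 + 4*q^2 - 9*q - 36) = (q - 4)*(q - 3)*(q^2 + 7*q + 12) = (q - 4)*(q - 3)*(q + 4)*(q + 3)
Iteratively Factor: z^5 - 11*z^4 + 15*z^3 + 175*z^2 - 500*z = (z - 5)*(z^4 - 6*z^3 - 15*z^2 + 100*z) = (z - 5)^2*(z^3 - z^2 - 20*z) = z*(z - 5)^2*(z^2 - z - 20) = z*(z - 5)^2*(z + 4)*(z - 5)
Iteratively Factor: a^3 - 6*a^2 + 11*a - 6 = (a - 2)*(a^2 - 4*a + 3) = (a - 2)*(a - 1)*(a - 3)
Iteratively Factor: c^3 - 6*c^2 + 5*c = (c - 1)*(c^2 - 5*c) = c*(c - 1)*(c - 5)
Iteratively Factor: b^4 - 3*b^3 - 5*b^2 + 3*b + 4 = (b - 4)*(b^3 + b^2 - b - 1) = (b - 4)*(b + 1)*(b^2 - 1) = (b - 4)*(b - 1)*(b + 1)*(b + 1)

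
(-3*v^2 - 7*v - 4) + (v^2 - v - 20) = -2*v^2 - 8*v - 24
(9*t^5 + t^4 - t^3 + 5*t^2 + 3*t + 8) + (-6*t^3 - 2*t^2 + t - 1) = 9*t^5 + t^4 - 7*t^3 + 3*t^2 + 4*t + 7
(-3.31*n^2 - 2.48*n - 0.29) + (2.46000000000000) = -3.31*n^2 - 2.48*n + 2.17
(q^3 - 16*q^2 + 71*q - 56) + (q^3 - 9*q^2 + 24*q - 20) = 2*q^3 - 25*q^2 + 95*q - 76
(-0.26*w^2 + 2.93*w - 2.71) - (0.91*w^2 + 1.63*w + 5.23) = -1.17*w^2 + 1.3*w - 7.94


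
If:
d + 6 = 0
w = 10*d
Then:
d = -6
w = -60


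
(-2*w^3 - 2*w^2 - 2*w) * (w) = -2*w^4 - 2*w^3 - 2*w^2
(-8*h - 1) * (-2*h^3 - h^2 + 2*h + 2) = 16*h^4 + 10*h^3 - 15*h^2 - 18*h - 2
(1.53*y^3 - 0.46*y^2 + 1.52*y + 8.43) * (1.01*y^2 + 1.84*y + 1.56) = 1.5453*y^5 + 2.3506*y^4 + 3.0756*y^3 + 10.5935*y^2 + 17.8824*y + 13.1508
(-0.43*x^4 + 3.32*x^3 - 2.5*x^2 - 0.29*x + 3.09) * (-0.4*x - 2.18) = 0.172*x^5 - 0.3906*x^4 - 6.2376*x^3 + 5.566*x^2 - 0.6038*x - 6.7362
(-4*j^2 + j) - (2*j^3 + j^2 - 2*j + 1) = -2*j^3 - 5*j^2 + 3*j - 1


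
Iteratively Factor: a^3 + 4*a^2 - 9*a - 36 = (a + 3)*(a^2 + a - 12) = (a + 3)*(a + 4)*(a - 3)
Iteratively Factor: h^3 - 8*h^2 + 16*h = (h - 4)*(h^2 - 4*h) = (h - 4)^2*(h)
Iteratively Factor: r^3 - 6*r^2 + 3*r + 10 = (r + 1)*(r^2 - 7*r + 10) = (r - 2)*(r + 1)*(r - 5)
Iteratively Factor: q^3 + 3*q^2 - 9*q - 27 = (q - 3)*(q^2 + 6*q + 9) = (q - 3)*(q + 3)*(q + 3)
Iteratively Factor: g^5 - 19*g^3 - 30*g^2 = (g)*(g^4 - 19*g^2 - 30*g) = g*(g + 3)*(g^3 - 3*g^2 - 10*g) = g^2*(g + 3)*(g^2 - 3*g - 10) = g^2*(g + 2)*(g + 3)*(g - 5)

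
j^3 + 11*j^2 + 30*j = j*(j + 5)*(j + 6)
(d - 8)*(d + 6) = d^2 - 2*d - 48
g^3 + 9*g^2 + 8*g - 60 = (g - 2)*(g + 5)*(g + 6)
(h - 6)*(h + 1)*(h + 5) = h^3 - 31*h - 30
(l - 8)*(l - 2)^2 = l^3 - 12*l^2 + 36*l - 32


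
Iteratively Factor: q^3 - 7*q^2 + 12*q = (q - 3)*(q^2 - 4*q) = q*(q - 3)*(q - 4)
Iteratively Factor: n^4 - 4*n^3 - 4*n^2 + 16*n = (n)*(n^3 - 4*n^2 - 4*n + 16) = n*(n + 2)*(n^2 - 6*n + 8) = n*(n - 4)*(n + 2)*(n - 2)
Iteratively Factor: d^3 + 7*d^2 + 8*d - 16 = (d + 4)*(d^2 + 3*d - 4) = (d - 1)*(d + 4)*(d + 4)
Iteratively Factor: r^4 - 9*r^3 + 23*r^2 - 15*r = (r - 3)*(r^3 - 6*r^2 + 5*r) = (r - 5)*(r - 3)*(r^2 - r) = (r - 5)*(r - 3)*(r - 1)*(r)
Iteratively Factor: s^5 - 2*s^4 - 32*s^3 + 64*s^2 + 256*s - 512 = (s - 2)*(s^4 - 32*s^2 + 256) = (s - 2)*(s + 4)*(s^3 - 4*s^2 - 16*s + 64) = (s - 4)*(s - 2)*(s + 4)*(s^2 - 16) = (s - 4)^2*(s - 2)*(s + 4)*(s + 4)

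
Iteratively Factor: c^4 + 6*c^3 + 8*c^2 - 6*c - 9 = (c + 3)*(c^3 + 3*c^2 - c - 3) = (c + 3)^2*(c^2 - 1) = (c - 1)*(c + 3)^2*(c + 1)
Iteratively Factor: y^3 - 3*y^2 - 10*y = (y - 5)*(y^2 + 2*y) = (y - 5)*(y + 2)*(y)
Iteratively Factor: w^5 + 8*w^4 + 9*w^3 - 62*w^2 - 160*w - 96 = (w + 4)*(w^4 + 4*w^3 - 7*w^2 - 34*w - 24) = (w + 4)^2*(w^3 - 7*w - 6) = (w + 2)*(w + 4)^2*(w^2 - 2*w - 3) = (w - 3)*(w + 2)*(w + 4)^2*(w + 1)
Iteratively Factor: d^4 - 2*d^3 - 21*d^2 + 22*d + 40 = (d - 2)*(d^3 - 21*d - 20) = (d - 5)*(d - 2)*(d^2 + 5*d + 4) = (d - 5)*(d - 2)*(d + 4)*(d + 1)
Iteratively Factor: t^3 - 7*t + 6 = (t + 3)*(t^2 - 3*t + 2) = (t - 1)*(t + 3)*(t - 2)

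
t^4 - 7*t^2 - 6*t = t*(t - 3)*(t + 1)*(t + 2)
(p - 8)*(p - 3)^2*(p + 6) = p^4 - 8*p^3 - 27*p^2 + 270*p - 432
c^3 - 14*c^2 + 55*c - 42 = (c - 7)*(c - 6)*(c - 1)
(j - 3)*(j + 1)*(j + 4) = j^3 + 2*j^2 - 11*j - 12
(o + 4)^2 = o^2 + 8*o + 16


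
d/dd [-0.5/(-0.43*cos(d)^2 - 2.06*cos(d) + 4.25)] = (0.43*cos(d) + 1.03)*sin(d)/(0.43*cos(d)^2 + 2.06*cos(d) - 4.25)^2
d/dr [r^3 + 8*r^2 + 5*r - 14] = 3*r^2 + 16*r + 5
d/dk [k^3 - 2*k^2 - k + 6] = 3*k^2 - 4*k - 1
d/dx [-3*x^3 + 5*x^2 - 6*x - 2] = -9*x^2 + 10*x - 6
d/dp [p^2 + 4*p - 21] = 2*p + 4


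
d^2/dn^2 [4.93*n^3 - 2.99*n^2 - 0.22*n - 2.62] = 29.58*n - 5.98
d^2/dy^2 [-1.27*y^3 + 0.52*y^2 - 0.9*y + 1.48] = 1.04 - 7.62*y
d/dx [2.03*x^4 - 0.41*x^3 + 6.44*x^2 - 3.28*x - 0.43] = 8.12*x^3 - 1.23*x^2 + 12.88*x - 3.28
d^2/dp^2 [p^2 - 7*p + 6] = 2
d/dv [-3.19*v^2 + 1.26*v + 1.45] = 1.26 - 6.38*v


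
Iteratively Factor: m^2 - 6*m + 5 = (m - 5)*(m - 1)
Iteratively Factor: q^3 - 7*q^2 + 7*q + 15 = (q - 3)*(q^2 - 4*q - 5) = (q - 5)*(q - 3)*(q + 1)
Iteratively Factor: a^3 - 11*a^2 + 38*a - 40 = (a - 2)*(a^2 - 9*a + 20) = (a - 5)*(a - 2)*(a - 4)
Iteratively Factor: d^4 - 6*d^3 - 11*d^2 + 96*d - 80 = (d - 4)*(d^3 - 2*d^2 - 19*d + 20) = (d - 4)*(d + 4)*(d^2 - 6*d + 5) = (d - 4)*(d - 1)*(d + 4)*(d - 5)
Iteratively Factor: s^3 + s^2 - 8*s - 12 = (s + 2)*(s^2 - s - 6) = (s + 2)^2*(s - 3)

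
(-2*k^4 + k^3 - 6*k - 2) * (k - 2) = -2*k^5 + 5*k^4 - 2*k^3 - 6*k^2 + 10*k + 4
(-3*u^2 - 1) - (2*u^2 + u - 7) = -5*u^2 - u + 6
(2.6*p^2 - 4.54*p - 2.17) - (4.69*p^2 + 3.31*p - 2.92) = -2.09*p^2 - 7.85*p + 0.75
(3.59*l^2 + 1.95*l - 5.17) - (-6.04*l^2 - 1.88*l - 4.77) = 9.63*l^2 + 3.83*l - 0.4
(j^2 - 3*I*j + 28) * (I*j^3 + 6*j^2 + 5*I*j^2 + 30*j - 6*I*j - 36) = I*j^5 + 9*j^4 + 5*I*j^4 + 45*j^3 + 4*I*j^3 + 114*j^2 + 50*I*j^2 + 840*j - 60*I*j - 1008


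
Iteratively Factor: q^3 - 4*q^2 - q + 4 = (q - 1)*(q^2 - 3*q - 4) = (q - 1)*(q + 1)*(q - 4)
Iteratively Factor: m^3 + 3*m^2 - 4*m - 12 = (m + 2)*(m^2 + m - 6) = (m + 2)*(m + 3)*(m - 2)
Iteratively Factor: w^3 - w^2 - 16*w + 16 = (w - 1)*(w^2 - 16) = (w - 4)*(w - 1)*(w + 4)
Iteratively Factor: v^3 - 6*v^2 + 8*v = (v - 4)*(v^2 - 2*v) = (v - 4)*(v - 2)*(v)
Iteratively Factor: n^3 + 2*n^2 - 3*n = (n - 1)*(n^2 + 3*n) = n*(n - 1)*(n + 3)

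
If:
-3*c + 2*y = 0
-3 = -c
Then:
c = 3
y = 9/2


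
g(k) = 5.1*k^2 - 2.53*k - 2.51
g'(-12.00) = -124.93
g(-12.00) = 762.25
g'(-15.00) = -155.53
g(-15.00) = 1182.94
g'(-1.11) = -13.85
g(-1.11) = 6.58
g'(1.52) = 12.97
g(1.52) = 5.43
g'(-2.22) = -25.17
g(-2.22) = 28.24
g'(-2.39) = -26.91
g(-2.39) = 32.67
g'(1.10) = 8.69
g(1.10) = 0.88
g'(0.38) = 1.35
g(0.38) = -2.73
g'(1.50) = 12.77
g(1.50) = 5.17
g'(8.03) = 79.38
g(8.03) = 306.03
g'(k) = 10.2*k - 2.53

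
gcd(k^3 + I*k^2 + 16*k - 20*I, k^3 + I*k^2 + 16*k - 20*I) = k^3 + I*k^2 + 16*k - 20*I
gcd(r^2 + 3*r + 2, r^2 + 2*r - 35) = 1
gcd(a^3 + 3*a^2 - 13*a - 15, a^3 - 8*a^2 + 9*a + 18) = a^2 - 2*a - 3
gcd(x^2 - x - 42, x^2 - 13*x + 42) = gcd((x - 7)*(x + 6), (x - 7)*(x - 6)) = x - 7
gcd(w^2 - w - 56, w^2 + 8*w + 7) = w + 7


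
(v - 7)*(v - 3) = v^2 - 10*v + 21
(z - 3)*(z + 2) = z^2 - z - 6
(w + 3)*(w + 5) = w^2 + 8*w + 15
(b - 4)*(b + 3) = b^2 - b - 12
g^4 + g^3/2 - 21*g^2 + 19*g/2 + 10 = (g - 4)*(g - 1)*(g + 1/2)*(g + 5)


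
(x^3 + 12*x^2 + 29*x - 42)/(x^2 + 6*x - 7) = x + 6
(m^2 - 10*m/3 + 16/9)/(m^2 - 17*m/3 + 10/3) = (m - 8/3)/(m - 5)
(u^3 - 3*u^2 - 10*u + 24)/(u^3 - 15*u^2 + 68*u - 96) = (u^2 + u - 6)/(u^2 - 11*u + 24)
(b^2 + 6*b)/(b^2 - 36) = b/(b - 6)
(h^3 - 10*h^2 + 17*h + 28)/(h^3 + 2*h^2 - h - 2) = (h^2 - 11*h + 28)/(h^2 + h - 2)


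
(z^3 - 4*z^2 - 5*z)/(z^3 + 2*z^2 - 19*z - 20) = z*(z - 5)/(z^2 + z - 20)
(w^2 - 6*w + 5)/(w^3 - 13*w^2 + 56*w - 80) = (w - 1)/(w^2 - 8*w + 16)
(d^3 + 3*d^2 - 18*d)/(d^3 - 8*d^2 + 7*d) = (d^2 + 3*d - 18)/(d^2 - 8*d + 7)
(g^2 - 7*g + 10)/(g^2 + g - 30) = (g - 2)/(g + 6)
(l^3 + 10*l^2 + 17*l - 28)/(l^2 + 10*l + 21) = (l^2 + 3*l - 4)/(l + 3)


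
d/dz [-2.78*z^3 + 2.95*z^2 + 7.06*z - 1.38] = -8.34*z^2 + 5.9*z + 7.06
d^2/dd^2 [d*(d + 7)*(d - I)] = 6*d + 14 - 2*I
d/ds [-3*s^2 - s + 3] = -6*s - 1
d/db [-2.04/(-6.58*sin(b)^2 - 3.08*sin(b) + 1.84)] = -(26.8464*sin(b) + 6.2832)*cos(b)/(6.58*sin(b)^2 + 3.08*sin(b) - 1.84)^2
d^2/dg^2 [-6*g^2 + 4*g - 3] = -12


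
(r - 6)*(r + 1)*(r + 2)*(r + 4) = r^4 + r^3 - 28*r^2 - 76*r - 48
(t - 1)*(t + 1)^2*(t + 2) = t^4 + 3*t^3 + t^2 - 3*t - 2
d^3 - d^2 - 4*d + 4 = (d - 2)*(d - 1)*(d + 2)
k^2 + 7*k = k*(k + 7)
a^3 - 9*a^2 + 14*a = a*(a - 7)*(a - 2)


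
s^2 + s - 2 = (s - 1)*(s + 2)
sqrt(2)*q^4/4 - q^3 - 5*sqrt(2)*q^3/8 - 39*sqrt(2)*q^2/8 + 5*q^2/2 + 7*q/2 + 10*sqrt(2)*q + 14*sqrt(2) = (q/2 + sqrt(2))*(q - 7/2)*(q - 4*sqrt(2))*(sqrt(2)*q/2 + sqrt(2)/2)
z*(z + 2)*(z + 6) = z^3 + 8*z^2 + 12*z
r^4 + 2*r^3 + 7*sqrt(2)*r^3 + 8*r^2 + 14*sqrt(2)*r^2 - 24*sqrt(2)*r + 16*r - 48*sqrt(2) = (r + 2)*(r - sqrt(2))*(r + 2*sqrt(2))*(r + 6*sqrt(2))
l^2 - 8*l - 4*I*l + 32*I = (l - 8)*(l - 4*I)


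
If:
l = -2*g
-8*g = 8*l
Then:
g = 0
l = 0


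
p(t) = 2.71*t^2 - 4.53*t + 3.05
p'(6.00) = 27.99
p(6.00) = 73.43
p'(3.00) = 11.73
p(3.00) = 13.85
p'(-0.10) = -5.07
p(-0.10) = 3.53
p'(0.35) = -2.63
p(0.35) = 1.80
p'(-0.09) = -5.02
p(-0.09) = 3.48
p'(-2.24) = -16.67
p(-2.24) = 26.79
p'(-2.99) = -20.74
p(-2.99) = 40.82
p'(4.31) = 18.83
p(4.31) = 33.87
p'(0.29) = -2.96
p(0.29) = 1.96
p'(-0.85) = -9.14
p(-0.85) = 8.86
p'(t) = 5.42*t - 4.53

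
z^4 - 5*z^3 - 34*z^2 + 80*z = z*(z - 8)*(z - 2)*(z + 5)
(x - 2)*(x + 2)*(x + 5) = x^3 + 5*x^2 - 4*x - 20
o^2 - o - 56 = (o - 8)*(o + 7)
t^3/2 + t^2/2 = t^2*(t/2 + 1/2)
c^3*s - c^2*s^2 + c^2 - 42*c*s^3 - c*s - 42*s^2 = (c - 7*s)*(c + 6*s)*(c*s + 1)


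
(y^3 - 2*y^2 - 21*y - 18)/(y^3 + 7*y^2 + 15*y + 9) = (y - 6)/(y + 3)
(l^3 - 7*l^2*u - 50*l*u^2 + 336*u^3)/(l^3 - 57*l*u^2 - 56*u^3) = (l - 6*u)/(l + u)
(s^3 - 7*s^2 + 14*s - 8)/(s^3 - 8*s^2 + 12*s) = (s^2 - 5*s + 4)/(s*(s - 6))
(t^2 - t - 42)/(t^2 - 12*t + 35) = (t + 6)/(t - 5)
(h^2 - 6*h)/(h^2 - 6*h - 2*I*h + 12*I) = h/(h - 2*I)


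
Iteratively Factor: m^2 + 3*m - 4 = (m - 1)*(m + 4)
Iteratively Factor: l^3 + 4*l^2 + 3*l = (l + 3)*(l^2 + l) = l*(l + 3)*(l + 1)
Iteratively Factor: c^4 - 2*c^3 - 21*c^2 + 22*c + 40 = (c + 1)*(c^3 - 3*c^2 - 18*c + 40) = (c - 5)*(c + 1)*(c^2 + 2*c - 8) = (c - 5)*(c + 1)*(c + 4)*(c - 2)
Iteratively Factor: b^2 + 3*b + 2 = (b + 1)*(b + 2)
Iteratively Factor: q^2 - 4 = (q + 2)*(q - 2)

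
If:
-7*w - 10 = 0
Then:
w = -10/7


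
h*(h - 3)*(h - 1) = h^3 - 4*h^2 + 3*h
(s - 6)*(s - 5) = s^2 - 11*s + 30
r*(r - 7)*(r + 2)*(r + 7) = r^4 + 2*r^3 - 49*r^2 - 98*r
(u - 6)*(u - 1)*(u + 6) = u^3 - u^2 - 36*u + 36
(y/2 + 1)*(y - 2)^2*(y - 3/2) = y^4/2 - 7*y^3/4 - y^2/2 + 7*y - 6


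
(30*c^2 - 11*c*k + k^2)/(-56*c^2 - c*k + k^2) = (-30*c^2 + 11*c*k - k^2)/(56*c^2 + c*k - k^2)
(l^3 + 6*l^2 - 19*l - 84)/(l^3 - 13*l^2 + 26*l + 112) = (l^3 + 6*l^2 - 19*l - 84)/(l^3 - 13*l^2 + 26*l + 112)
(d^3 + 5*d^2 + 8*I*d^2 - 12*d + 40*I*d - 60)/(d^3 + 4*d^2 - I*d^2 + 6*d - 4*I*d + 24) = (d^2 + d*(5 + 6*I) + 30*I)/(d^2 + d*(4 - 3*I) - 12*I)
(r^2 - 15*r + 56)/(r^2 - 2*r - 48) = (r - 7)/(r + 6)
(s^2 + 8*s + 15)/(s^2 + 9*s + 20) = (s + 3)/(s + 4)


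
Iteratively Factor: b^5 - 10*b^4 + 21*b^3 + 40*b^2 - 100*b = (b + 2)*(b^4 - 12*b^3 + 45*b^2 - 50*b) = (b - 5)*(b + 2)*(b^3 - 7*b^2 + 10*b) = (b - 5)*(b - 2)*(b + 2)*(b^2 - 5*b) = (b - 5)^2*(b - 2)*(b + 2)*(b)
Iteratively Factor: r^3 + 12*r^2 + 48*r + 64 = (r + 4)*(r^2 + 8*r + 16) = (r + 4)^2*(r + 4)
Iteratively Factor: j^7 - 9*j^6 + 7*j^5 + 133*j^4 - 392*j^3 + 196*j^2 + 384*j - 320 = (j - 1)*(j^6 - 8*j^5 - j^4 + 132*j^3 - 260*j^2 - 64*j + 320) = (j - 2)*(j - 1)*(j^5 - 6*j^4 - 13*j^3 + 106*j^2 - 48*j - 160) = (j - 2)^2*(j - 1)*(j^4 - 4*j^3 - 21*j^2 + 64*j + 80) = (j - 4)*(j - 2)^2*(j - 1)*(j^3 - 21*j - 20) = (j - 5)*(j - 4)*(j - 2)^2*(j - 1)*(j^2 + 5*j + 4) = (j - 5)*(j - 4)*(j - 2)^2*(j - 1)*(j + 1)*(j + 4)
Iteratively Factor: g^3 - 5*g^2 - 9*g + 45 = (g - 3)*(g^2 - 2*g - 15) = (g - 3)*(g + 3)*(g - 5)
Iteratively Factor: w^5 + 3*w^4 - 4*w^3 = (w - 1)*(w^4 + 4*w^3) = (w - 1)*(w + 4)*(w^3) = w*(w - 1)*(w + 4)*(w^2) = w^2*(w - 1)*(w + 4)*(w)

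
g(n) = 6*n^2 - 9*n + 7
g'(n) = 12*n - 9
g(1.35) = 5.78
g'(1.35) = 7.20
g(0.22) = 5.31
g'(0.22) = -6.36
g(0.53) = 3.92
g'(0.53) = -2.64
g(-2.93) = 84.88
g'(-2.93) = -44.16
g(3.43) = 46.72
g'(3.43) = 32.16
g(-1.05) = 23.06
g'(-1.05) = -21.60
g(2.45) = 20.96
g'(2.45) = 20.40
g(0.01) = 6.91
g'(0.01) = -8.88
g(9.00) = 412.00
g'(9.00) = 99.00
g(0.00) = 7.00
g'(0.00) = -9.00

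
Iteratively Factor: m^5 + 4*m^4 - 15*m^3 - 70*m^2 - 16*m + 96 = (m - 1)*(m^4 + 5*m^3 - 10*m^2 - 80*m - 96) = (m - 1)*(m + 4)*(m^3 + m^2 - 14*m - 24) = (m - 4)*(m - 1)*(m + 4)*(m^2 + 5*m + 6) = (m - 4)*(m - 1)*(m + 2)*(m + 4)*(m + 3)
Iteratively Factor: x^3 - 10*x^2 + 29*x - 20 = (x - 5)*(x^2 - 5*x + 4) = (x - 5)*(x - 4)*(x - 1)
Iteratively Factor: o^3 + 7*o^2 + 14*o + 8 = (o + 2)*(o^2 + 5*o + 4) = (o + 1)*(o + 2)*(o + 4)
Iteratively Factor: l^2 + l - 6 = (l - 2)*(l + 3)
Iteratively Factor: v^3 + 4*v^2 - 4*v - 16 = (v + 4)*(v^2 - 4) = (v - 2)*(v + 4)*(v + 2)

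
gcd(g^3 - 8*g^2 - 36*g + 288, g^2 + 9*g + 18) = g + 6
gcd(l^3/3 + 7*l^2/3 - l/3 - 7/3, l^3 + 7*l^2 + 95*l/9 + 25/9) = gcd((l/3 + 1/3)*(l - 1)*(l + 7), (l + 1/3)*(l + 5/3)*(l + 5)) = 1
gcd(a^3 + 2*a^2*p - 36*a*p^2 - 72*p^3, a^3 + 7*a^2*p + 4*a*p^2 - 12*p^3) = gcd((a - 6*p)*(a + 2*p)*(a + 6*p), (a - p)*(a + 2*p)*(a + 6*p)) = a^2 + 8*a*p + 12*p^2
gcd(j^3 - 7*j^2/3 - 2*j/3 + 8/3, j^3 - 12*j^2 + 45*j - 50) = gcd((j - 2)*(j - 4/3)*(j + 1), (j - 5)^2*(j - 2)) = j - 2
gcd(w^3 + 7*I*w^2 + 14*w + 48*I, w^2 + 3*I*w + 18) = w - 3*I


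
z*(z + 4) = z^2 + 4*z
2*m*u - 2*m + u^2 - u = (2*m + u)*(u - 1)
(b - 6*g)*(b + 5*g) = b^2 - b*g - 30*g^2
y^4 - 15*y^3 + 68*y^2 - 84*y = y*(y - 7)*(y - 6)*(y - 2)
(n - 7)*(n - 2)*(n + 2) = n^3 - 7*n^2 - 4*n + 28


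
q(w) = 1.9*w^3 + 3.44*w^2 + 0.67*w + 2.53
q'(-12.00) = 738.91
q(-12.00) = -2793.35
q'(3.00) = 72.61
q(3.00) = 86.80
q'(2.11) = 40.56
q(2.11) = 37.11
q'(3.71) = 104.65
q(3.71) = 149.39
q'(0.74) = 8.88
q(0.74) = 5.68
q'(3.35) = 87.69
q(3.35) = 114.81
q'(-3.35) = 41.59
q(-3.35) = -32.54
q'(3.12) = 77.62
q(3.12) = 95.81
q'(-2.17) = 12.58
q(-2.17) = -2.14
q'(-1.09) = -0.06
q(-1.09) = 3.43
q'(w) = 5.7*w^2 + 6.88*w + 0.67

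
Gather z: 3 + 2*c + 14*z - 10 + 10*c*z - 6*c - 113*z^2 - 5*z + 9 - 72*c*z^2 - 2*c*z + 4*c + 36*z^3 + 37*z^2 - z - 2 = 36*z^3 + z^2*(-72*c - 76) + z*(8*c + 8)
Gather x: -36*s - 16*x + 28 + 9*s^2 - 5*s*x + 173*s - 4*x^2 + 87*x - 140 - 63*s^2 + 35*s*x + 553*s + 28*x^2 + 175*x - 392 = -54*s^2 + 690*s + 24*x^2 + x*(30*s + 246) - 504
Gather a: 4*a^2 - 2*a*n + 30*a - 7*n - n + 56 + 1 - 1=4*a^2 + a*(30 - 2*n) - 8*n + 56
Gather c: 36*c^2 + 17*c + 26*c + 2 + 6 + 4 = 36*c^2 + 43*c + 12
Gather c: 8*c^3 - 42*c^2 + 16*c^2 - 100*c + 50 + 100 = 8*c^3 - 26*c^2 - 100*c + 150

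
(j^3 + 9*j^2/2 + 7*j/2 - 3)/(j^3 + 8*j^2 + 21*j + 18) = (j - 1/2)/(j + 3)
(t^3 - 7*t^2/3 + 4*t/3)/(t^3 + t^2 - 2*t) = (t - 4/3)/(t + 2)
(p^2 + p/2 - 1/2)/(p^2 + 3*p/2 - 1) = (p + 1)/(p + 2)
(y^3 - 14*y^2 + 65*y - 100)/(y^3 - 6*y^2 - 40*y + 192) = (y^2 - 10*y + 25)/(y^2 - 2*y - 48)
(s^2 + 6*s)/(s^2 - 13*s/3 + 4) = 3*s*(s + 6)/(3*s^2 - 13*s + 12)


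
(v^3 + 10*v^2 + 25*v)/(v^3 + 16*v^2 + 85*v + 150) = v/(v + 6)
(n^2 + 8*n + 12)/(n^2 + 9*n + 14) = (n + 6)/(n + 7)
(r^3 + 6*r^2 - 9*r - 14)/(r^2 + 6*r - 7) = (r^2 - r - 2)/(r - 1)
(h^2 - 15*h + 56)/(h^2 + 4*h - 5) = (h^2 - 15*h + 56)/(h^2 + 4*h - 5)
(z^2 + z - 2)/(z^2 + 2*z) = (z - 1)/z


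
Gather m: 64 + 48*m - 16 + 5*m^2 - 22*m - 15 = 5*m^2 + 26*m + 33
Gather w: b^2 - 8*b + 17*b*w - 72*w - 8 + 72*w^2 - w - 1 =b^2 - 8*b + 72*w^2 + w*(17*b - 73) - 9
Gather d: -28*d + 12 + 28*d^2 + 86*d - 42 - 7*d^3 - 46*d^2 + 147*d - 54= -7*d^3 - 18*d^2 + 205*d - 84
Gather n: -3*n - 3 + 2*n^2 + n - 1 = 2*n^2 - 2*n - 4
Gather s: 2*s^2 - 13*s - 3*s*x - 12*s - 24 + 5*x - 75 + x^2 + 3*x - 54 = 2*s^2 + s*(-3*x - 25) + x^2 + 8*x - 153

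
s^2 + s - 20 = (s - 4)*(s + 5)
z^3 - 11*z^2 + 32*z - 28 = (z - 7)*(z - 2)^2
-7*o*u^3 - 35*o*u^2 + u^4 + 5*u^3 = u^2*(-7*o + u)*(u + 5)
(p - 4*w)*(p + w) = p^2 - 3*p*w - 4*w^2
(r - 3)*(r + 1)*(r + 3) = r^3 + r^2 - 9*r - 9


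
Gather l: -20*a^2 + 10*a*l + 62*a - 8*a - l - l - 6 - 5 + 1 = -20*a^2 + 54*a + l*(10*a - 2) - 10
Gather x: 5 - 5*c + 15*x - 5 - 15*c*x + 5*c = x*(15 - 15*c)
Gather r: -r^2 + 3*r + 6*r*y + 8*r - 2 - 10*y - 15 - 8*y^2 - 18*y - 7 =-r^2 + r*(6*y + 11) - 8*y^2 - 28*y - 24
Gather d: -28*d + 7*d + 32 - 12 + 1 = 21 - 21*d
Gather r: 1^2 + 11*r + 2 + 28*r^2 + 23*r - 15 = 28*r^2 + 34*r - 12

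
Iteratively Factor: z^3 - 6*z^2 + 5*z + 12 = (z - 3)*(z^2 - 3*z - 4) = (z - 4)*(z - 3)*(z + 1)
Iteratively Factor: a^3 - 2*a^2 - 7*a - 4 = (a + 1)*(a^2 - 3*a - 4) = (a + 1)^2*(a - 4)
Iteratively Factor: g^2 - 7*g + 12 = (g - 3)*(g - 4)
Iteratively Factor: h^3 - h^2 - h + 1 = (h + 1)*(h^2 - 2*h + 1) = (h - 1)*(h + 1)*(h - 1)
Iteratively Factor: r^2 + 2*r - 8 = (r + 4)*(r - 2)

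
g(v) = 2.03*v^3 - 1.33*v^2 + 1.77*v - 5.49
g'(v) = 6.09*v^2 - 2.66*v + 1.77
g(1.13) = -2.26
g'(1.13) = 6.54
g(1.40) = -0.05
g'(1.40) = 9.98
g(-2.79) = -64.87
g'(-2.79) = 56.60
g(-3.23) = -93.49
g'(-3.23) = 73.90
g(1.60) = 2.25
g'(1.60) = 13.10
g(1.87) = 6.44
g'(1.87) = 18.09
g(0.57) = -4.54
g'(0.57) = 2.23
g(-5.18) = -332.50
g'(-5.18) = 178.96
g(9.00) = 1382.58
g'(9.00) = 471.12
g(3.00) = 42.66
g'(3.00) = 48.60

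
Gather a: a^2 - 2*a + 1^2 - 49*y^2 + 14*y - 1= a^2 - 2*a - 49*y^2 + 14*y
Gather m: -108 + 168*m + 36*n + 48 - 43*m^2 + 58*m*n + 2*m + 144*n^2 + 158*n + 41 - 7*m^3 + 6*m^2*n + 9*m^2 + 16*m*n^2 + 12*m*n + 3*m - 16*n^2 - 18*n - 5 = -7*m^3 + m^2*(6*n - 34) + m*(16*n^2 + 70*n + 173) + 128*n^2 + 176*n - 24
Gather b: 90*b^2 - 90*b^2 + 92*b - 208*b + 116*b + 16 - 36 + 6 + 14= 0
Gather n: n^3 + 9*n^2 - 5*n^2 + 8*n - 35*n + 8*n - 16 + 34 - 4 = n^3 + 4*n^2 - 19*n + 14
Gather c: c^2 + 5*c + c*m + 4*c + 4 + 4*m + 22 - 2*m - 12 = c^2 + c*(m + 9) + 2*m + 14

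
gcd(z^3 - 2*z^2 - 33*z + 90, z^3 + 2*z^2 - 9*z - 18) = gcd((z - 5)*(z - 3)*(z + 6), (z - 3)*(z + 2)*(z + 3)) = z - 3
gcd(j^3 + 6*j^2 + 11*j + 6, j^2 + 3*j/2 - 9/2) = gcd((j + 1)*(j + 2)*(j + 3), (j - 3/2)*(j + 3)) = j + 3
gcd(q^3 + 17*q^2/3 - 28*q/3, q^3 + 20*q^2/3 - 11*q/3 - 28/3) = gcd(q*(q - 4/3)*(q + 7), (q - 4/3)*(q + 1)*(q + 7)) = q^2 + 17*q/3 - 28/3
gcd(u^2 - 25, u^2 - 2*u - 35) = u + 5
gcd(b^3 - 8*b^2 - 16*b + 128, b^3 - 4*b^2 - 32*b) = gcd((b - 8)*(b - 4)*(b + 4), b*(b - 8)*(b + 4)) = b^2 - 4*b - 32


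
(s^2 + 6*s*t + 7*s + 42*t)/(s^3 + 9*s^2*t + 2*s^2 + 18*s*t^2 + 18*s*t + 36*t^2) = (s + 7)/(s^2 + 3*s*t + 2*s + 6*t)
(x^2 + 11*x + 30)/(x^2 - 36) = (x + 5)/(x - 6)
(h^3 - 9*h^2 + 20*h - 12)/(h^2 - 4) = (h^2 - 7*h + 6)/(h + 2)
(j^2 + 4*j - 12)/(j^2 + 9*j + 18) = (j - 2)/(j + 3)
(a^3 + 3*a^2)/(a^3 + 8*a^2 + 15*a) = a/(a + 5)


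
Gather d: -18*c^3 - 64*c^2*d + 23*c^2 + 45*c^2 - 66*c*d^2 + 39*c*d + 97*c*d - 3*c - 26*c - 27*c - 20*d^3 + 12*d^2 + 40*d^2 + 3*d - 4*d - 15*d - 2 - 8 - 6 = -18*c^3 + 68*c^2 - 56*c - 20*d^3 + d^2*(52 - 66*c) + d*(-64*c^2 + 136*c - 16) - 16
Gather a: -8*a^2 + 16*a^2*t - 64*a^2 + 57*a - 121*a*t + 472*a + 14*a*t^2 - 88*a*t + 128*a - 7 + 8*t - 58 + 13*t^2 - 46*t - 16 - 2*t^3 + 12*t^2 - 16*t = a^2*(16*t - 72) + a*(14*t^2 - 209*t + 657) - 2*t^3 + 25*t^2 - 54*t - 81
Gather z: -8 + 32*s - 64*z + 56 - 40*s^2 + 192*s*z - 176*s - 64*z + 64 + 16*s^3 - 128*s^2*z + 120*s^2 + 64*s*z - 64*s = 16*s^3 + 80*s^2 - 208*s + z*(-128*s^2 + 256*s - 128) + 112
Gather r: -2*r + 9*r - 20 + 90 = 7*r + 70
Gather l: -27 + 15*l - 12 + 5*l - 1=20*l - 40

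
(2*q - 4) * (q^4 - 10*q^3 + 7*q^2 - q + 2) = 2*q^5 - 24*q^4 + 54*q^3 - 30*q^2 + 8*q - 8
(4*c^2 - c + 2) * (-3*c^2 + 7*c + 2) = -12*c^4 + 31*c^3 - 5*c^2 + 12*c + 4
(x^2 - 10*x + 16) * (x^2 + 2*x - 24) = x^4 - 8*x^3 - 28*x^2 + 272*x - 384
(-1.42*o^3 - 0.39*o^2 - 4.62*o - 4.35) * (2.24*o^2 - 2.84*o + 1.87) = -3.1808*o^5 + 3.1592*o^4 - 11.8966*o^3 + 2.6475*o^2 + 3.7146*o - 8.1345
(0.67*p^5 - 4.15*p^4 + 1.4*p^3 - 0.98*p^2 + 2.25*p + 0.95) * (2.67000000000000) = 1.7889*p^5 - 11.0805*p^4 + 3.738*p^3 - 2.6166*p^2 + 6.0075*p + 2.5365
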